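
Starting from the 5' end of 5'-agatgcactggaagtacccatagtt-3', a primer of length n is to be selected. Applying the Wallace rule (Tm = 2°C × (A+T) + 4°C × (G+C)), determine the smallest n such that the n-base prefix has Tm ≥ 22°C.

n = 8

First 7 bases: AGATGCA → Tm = 20°C (< 22°C)
First 8 bases: AGATGCAC → Tm = 24°C (≥ 22°C)
Since every base adds ≥2°C, Tm only increases with n, so the threshold is first crossed at n = 8.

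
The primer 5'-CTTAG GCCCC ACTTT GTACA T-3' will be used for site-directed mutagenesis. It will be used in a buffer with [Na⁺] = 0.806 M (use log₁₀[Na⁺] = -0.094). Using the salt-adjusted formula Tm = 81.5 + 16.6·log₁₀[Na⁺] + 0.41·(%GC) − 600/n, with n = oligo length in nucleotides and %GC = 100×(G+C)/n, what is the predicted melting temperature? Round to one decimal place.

Length n = 21. Base counts: T=7, A=4, C=7, G=3
G+C = 10, so %GC = 10/21 × 100 = 47.619%
Salt term: 16.6 × (-0.094) = -1.56
GC term: 0.41 × 47.619 = 19.524; length term: −600/21 = −28.571
Tm = 81.5 + (-1.56) + 19.524 − 28.571 = 70.893 → 70.9°C

70.9°C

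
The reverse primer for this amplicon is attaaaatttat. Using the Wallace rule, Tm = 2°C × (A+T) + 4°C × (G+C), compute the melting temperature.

Base counts: G=0, A=6, T=6, C=0
So N_AT = 12 and N_GC = 0.
Tm = 4·0 + 2·12 = 0 + 24 = 24°C

24°C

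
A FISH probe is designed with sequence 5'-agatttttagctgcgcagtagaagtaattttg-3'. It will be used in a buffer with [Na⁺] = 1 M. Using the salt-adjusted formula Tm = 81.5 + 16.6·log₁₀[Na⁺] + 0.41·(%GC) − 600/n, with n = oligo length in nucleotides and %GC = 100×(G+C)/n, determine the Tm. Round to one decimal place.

76.8°C

Length n = 32. Base counts: C=3, T=12, G=8, A=9
G+C = 11, so %GC = 11/32 × 100 = 34.375%
Salt term: 16.6 × (0) = 0
GC term: 0.41 × 34.375 = 14.094; length term: −600/32 = −18.75
Tm = 81.5 + (0) + 14.094 − 18.75 = 76.844 → 76.8°C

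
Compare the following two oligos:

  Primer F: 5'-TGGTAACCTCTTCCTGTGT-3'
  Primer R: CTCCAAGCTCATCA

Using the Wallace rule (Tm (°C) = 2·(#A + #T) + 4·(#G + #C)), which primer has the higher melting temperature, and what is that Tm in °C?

Primer F, 56°C

Primer F: A+T=10, G+C=9 → Tm = 2(10)+4(9) = 56°C
Primer R: A+T=7, G+C=7 → Tm = 2(7)+4(7) = 42°C
56°C vs 42°C → primer F is higher.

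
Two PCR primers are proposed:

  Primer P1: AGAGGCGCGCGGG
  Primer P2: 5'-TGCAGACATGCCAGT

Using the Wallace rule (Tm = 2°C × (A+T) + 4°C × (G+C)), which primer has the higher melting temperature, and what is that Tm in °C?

Primer P1: A+T=2, G+C=11 → Tm = 2(2)+4(11) = 48°C
Primer P2: A+T=7, G+C=8 → Tm = 2(7)+4(8) = 46°C
48°C vs 46°C → primer P1 is higher.

Primer P1, 48°C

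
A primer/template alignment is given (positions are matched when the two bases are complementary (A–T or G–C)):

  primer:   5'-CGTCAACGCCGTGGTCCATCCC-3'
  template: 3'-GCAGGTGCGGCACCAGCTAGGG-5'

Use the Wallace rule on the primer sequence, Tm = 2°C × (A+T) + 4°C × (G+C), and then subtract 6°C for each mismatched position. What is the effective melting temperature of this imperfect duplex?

62°C

Primer base counts: A=3, T=4, G=5, C=10 → A+T=7, G+C=15
Perfect-match Tm = 2(7) + 4(15) = 14 + 60 = 74°C
Mismatches (positions where the bases are not complementary): 2 (at positions 5, 17)
Effective Tm = 74 − 2×6 = 74 − 12 = 62°C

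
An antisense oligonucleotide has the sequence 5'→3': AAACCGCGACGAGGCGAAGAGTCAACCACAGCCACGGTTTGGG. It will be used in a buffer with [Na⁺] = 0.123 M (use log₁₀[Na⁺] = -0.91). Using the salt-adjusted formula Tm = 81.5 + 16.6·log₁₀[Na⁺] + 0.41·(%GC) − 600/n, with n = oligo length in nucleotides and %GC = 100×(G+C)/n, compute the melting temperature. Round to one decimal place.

77.2°C

Length n = 43. Base counts: C=12, T=4, A=13, G=14
G+C = 26, so %GC = 26/43 × 100 = 60.465%
Salt term: 16.6 × (-0.91) = -15.106
GC term: 0.41 × 60.465 = 24.791; length term: −600/43 = −13.953
Tm = 81.5 + (-15.106) + 24.791 − 13.953 = 77.232 → 77.2°C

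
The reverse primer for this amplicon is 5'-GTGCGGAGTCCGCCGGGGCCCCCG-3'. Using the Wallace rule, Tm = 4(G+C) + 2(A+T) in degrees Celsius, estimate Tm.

90°C

Base counts: A=1, C=10, T=2, G=11
AT pairs contribute 3, GC pairs contribute 21.
Tm = 2(3) + 4(21) = 6 + 84 = 90°C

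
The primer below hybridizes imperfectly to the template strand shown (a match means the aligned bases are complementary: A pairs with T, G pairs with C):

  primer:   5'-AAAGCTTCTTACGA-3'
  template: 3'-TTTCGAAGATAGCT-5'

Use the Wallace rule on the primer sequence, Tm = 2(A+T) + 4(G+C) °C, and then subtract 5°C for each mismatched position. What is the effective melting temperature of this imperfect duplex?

28°C

Primer base counts: A=5, T=4, G=2, C=3 → A+T=9, G+C=5
Perfect-match Tm = 2(9) + 4(5) = 18 + 20 = 38°C
Mismatches (positions where the bases are not complementary): 2 (at positions 10, 11)
Effective Tm = 38 − 2×5 = 38 − 10 = 28°C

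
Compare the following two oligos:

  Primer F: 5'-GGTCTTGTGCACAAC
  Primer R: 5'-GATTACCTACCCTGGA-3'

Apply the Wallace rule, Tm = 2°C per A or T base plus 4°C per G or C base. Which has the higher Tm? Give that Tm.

Primer R, 48°C

Primer F: A+T=7, G+C=8 → Tm = 2(7)+4(8) = 46°C
Primer R: A+T=8, G+C=8 → Tm = 2(8)+4(8) = 48°C
46°C vs 48°C → primer R is higher.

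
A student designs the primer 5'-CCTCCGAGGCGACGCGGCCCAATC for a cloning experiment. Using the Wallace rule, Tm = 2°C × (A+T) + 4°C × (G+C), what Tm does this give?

Scanning the sequence gives A=4, G=7, C=11, T=2.
A+T = 6, G+C = 18
Tm = 2(6) + 4(18) = 12 + 72 = 84°C

84°C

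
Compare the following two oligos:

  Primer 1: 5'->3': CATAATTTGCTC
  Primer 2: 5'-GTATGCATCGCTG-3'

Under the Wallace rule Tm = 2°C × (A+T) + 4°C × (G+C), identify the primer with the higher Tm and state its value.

Primer 1: A+T=8, G+C=4 → Tm = 2(8)+4(4) = 32°C
Primer 2: A+T=6, G+C=7 → Tm = 2(6)+4(7) = 40°C
32°C vs 40°C → primer 2 is higher.

Primer 2, 40°C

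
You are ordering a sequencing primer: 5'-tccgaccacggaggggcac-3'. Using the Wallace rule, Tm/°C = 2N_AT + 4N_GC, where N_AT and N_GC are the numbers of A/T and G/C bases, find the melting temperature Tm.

T=1, C=7, A=4, G=7
AT pairs contribute 5, GC pairs contribute 14.
Tm = 4·14 + 2·5 = 56 + 10 = 66°C

66°C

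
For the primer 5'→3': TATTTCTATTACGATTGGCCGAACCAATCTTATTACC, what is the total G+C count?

G=4, C=9, A=10, T=14
Total G or C: 4 + 9 = 13

13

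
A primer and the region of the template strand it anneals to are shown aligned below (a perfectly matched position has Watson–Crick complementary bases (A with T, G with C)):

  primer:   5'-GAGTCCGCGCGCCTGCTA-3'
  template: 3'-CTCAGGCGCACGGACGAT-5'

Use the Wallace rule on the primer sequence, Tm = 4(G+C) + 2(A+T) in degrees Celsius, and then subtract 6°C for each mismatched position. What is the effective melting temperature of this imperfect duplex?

56°C

Primer base counts: A=2, T=3, G=6, C=7 → A+T=5, G+C=13
Perfect-match Tm = 2(5) + 4(13) = 10 + 52 = 62°C
Mismatches (positions where the bases are not complementary): 1 (at position 10)
Effective Tm = 62 − 1×6 = 62 − 6 = 56°C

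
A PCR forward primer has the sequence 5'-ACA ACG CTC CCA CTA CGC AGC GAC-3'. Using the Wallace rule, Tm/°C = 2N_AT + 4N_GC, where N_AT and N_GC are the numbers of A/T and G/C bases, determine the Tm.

Scanning the sequence gives A=7, G=4, T=2, C=11.
AT pairs contribute 9, GC pairs contribute 15.
Tm = 2×9 + 4×15 = 78°C

78°C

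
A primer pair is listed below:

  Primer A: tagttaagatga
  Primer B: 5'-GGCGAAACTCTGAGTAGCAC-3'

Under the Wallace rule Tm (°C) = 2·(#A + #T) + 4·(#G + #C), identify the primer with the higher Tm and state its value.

Primer A: A+T=9, G+C=3 → Tm = 2(9)+4(3) = 30°C
Primer B: A+T=9, G+C=11 → Tm = 2(9)+4(11) = 62°C
30°C vs 62°C → primer B is higher.

Primer B, 62°C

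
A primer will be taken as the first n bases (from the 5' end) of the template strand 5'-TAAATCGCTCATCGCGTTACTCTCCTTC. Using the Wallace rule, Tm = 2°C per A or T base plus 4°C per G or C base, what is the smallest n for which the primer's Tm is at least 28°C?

n = 10

First 9 bases: TAAATCGCT → Tm = 24°C (< 28°C)
First 10 bases: TAAATCGCTC → Tm = 28°C (≥ 28°C)
Each additional base adds 2°C (A/T) or 4°C (G/C), so Tm is non-decreasing in n; n = 10 is the first length to reach 28°C.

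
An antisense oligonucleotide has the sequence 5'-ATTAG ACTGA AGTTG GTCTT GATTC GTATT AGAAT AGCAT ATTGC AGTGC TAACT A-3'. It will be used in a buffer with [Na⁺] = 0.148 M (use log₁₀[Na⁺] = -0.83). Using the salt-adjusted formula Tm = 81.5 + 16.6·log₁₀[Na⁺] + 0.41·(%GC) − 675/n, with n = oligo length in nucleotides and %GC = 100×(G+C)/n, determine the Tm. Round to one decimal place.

69.6°C

Length n = 56. Base counts: G=12, C=7, T=20, A=17
G+C = 19, so %GC = 19/56 × 100 = 33.929%
Salt term: 16.6 × (-0.83) = -13.778
GC term: 0.41 × 33.929 = 13.911; length term: −675/56 = −12.054
Tm = 81.5 + (-13.778) + 13.911 − 12.054 = 69.579 → 69.6°C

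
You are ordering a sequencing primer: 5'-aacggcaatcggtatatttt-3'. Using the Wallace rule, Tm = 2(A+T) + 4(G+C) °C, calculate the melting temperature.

Base counts: G=4, A=6, T=7, C=3
So N_AT = 13 and N_GC = 7.
Tm = 2×13 + 4×7 = 54°C

54°C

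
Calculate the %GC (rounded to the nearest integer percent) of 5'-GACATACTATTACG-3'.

36%

Scanning the sequence gives A=5, G=2, T=4, C=3.
G+C = 2 + 3 = 5 out of 14 bases
%GC = 5/14 × 100 = 35.71% ≈ 36%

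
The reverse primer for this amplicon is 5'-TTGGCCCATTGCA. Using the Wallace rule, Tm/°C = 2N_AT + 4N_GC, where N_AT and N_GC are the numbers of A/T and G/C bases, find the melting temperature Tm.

40°C

Counting bases: C=4, A=2, G=3, T=4
So N_AT = 6 and N_GC = 7.
Tm = 2×6 + 4×7 = 40°C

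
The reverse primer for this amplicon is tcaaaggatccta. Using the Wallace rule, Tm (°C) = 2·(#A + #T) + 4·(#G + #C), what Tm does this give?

Base counts: T=3, A=5, C=3, G=2
A+T = 8, G+C = 5
Tm = 4·5 + 2·8 = 20 + 16 = 36°C

36°C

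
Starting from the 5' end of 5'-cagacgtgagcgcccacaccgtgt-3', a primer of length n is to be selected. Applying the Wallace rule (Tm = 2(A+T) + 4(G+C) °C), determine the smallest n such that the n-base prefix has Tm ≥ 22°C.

First 6 bases: CAGACG → Tm = 20°C (< 22°C)
First 7 bases: CAGACGT → Tm = 22°C (≥ 22°C)
Each additional base adds 2°C (A/T) or 4°C (G/C), so Tm is non-decreasing in n; n = 7 is the first length to reach 22°C.

n = 7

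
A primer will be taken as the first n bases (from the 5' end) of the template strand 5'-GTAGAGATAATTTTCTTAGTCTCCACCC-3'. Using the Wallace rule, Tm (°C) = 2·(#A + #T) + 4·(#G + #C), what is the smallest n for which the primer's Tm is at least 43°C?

First 17 bases: GTAGAGATAATTTTCTT → Tm = 42°C (< 43°C)
First 18 bases: GTAGAGATAATTTTCTTA → Tm = 44°C (≥ 43°C)
Since every base adds ≥2°C, Tm only increases with n, so the threshold is first crossed at n = 18.

n = 18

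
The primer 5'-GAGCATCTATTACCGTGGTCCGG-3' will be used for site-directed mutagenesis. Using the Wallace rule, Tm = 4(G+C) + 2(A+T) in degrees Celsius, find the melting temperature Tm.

G=7, C=6, T=6, A=4
So N_AT = 10 and N_GC = 13.
Tm = 2(10) + 4(13) = 20 + 52 = 72°C

72°C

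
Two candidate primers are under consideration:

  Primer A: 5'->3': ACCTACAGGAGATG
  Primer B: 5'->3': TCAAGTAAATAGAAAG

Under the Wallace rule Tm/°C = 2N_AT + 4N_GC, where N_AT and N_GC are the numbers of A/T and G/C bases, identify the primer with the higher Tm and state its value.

Primer A, 42°C

Primer A: A+T=7, G+C=7 → Tm = 2(7)+4(7) = 42°C
Primer B: A+T=12, G+C=4 → Tm = 2(12)+4(4) = 40°C
42°C vs 40°C → primer A is higher.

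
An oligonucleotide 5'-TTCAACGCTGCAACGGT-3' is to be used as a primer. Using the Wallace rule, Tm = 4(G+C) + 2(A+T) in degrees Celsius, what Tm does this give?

52°C

Counting bases: T=4, A=4, C=5, G=4
So N_AT = 8 and N_GC = 9.
Tm = 4·9 + 2·8 = 36 + 16 = 52°C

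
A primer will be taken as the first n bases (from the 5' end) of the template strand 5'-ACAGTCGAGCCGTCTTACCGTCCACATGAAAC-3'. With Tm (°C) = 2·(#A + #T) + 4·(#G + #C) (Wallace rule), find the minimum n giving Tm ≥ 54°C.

n = 18

First 17 bases: ACAGTCGAGCCGTCTTA → Tm = 52°C (< 54°C)
First 18 bases: ACAGTCGAGCCGTCTTAC → Tm = 56°C (≥ 54°C)
Each additional base adds 2°C (A/T) or 4°C (G/C), so Tm is non-decreasing in n; n = 18 is the first length to reach 54°C.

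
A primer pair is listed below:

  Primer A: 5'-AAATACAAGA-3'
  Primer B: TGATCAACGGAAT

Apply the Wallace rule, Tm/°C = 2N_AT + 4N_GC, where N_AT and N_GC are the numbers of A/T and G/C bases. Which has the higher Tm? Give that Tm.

Primer A: A+T=8, G+C=2 → Tm = 2(8)+4(2) = 24°C
Primer B: A+T=8, G+C=5 → Tm = 2(8)+4(5) = 36°C
24°C vs 36°C → primer B is higher.

Primer B, 36°C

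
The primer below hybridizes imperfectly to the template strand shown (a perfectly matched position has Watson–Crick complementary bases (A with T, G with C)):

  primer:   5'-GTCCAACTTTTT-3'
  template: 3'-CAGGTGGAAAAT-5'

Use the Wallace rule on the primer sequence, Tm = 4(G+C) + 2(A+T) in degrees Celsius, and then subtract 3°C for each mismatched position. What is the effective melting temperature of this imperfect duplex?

26°C

Primer base counts: A=2, T=6, G=1, C=3 → A+T=8, G+C=4
Perfect-match Tm = 2(8) + 4(4) = 16 + 16 = 32°C
Mismatches (positions where the bases are not complementary): 2 (at positions 6, 12)
Effective Tm = 32 − 2×3 = 32 − 6 = 26°C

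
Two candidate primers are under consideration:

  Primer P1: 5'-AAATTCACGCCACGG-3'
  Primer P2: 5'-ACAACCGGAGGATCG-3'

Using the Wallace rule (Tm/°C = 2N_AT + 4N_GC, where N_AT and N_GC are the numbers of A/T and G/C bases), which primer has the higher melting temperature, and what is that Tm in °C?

Primer P1: A+T=7, G+C=8 → Tm = 2(7)+4(8) = 46°C
Primer P2: A+T=6, G+C=9 → Tm = 2(6)+4(9) = 48°C
46°C vs 48°C → primer P2 is higher.

Primer P2, 48°C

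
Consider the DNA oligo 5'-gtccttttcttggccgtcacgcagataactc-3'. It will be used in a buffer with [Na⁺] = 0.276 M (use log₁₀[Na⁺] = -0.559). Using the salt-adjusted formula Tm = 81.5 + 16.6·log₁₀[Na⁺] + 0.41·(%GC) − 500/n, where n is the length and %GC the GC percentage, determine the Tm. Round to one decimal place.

77.3°C

Length n = 31. A=5, G=6, C=10, T=10
G+C = 16, so %GC = 16/31 × 100 = 51.613%
Salt term: 16.6 × (-0.559) = -9.279
GC term: 0.41 × 51.613 = 21.161; length term: −500/31 = −16.129
Tm = 81.5 + (-9.279) + 21.161 − 16.129 = 77.253 → 77.3°C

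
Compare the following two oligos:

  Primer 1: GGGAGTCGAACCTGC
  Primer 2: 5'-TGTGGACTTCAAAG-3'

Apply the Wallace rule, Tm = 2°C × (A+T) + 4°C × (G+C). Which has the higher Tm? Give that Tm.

Primer 1: A+T=5, G+C=10 → Tm = 2(5)+4(10) = 50°C
Primer 2: A+T=8, G+C=6 → Tm = 2(8)+4(6) = 40°C
50°C vs 40°C → primer 1 is higher.

Primer 1, 50°C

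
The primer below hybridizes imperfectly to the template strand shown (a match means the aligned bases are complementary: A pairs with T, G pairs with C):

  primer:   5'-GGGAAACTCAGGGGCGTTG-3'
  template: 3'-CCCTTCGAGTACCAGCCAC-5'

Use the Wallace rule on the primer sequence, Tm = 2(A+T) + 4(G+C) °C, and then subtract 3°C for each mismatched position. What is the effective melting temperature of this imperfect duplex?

50°C

Primer base counts: A=4, T=3, G=9, C=3 → A+T=7, G+C=12
Perfect-match Tm = 2(7) + 4(12) = 14 + 48 = 62°C
Mismatches (positions where the bases are not complementary): 4 (at positions 6, 11, 14, 17)
Effective Tm = 62 − 4×3 = 62 − 12 = 50°C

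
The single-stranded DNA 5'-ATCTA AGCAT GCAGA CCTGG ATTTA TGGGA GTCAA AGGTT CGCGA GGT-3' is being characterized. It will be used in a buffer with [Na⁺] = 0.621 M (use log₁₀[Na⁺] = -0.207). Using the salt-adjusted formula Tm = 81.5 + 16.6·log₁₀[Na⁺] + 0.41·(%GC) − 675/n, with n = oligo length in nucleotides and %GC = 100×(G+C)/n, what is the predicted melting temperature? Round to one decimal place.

83.6°C

Length n = 48. Counting bases: A=13, C=8, T=12, G=15
G+C = 23, so %GC = 23/48 × 100 = 47.917%
Salt term: 16.6 × (-0.207) = -3.436
GC term: 0.41 × 47.917 = 19.646; length term: −675/48 = −14.062
Tm = 81.5 + (-3.436) + 19.646 − 14.062 = 83.648 → 83.6°C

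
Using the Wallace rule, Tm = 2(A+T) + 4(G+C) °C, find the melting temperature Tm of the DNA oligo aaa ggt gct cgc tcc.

Base counts: A=3, G=4, C=5, T=3
A+T = 6, G+C = 9
Tm = 2×6 + 4×9 = 48°C

48°C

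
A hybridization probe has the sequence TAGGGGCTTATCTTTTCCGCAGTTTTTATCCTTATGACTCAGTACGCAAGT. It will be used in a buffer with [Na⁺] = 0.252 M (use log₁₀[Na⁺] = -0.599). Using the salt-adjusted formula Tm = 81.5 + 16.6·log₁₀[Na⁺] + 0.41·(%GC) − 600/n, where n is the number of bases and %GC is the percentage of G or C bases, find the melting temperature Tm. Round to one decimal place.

76.7°C

Length n = 51. Scanning the sequence gives C=11, T=20, G=10, A=10.
G+C = 21, so %GC = 21/51 × 100 = 41.176%
Salt term: 16.6 × (-0.599) = -9.943
GC term: 0.41 × 41.176 = 16.882; length term: −600/51 = −11.765
Tm = 81.5 + (-9.943) + 16.882 − 11.765 = 76.674 → 76.7°C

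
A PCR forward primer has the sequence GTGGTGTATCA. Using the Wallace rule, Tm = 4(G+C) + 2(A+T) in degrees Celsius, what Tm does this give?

32°C

Scanning the sequence gives G=4, C=1, A=2, T=4.
AT pairs contribute 6, GC pairs contribute 5.
Tm = 2×6 + 4×5 = 32°C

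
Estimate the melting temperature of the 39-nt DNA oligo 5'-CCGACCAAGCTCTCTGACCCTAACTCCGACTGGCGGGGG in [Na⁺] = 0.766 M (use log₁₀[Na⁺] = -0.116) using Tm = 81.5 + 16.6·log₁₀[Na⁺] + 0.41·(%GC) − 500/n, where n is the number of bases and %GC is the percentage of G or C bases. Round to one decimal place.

Length n = 39. T=6, C=15, G=11, A=7
G+C = 26, so %GC = 26/39 × 100 = 66.667%
Salt term: 16.6 × (-0.116) = -1.926
GC term: 0.41 × 66.667 = 27.333; length term: −500/39 = −12.821
Tm = 81.5 + (-1.926) + 27.333 − 12.821 = 94.086 → 94.1°C

94.1°C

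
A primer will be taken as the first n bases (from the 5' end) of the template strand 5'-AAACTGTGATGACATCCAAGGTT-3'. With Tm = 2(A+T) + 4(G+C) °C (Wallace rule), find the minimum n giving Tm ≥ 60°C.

First 20 bases: AAACTGTGATGACATCCAAG → Tm = 56°C (< 60°C)
First 21 bases: AAACTGTGATGACATCCAAGG → Tm = 60°C (≥ 60°C)
Since every base adds ≥2°C, Tm only increases with n, so the threshold is first crossed at n = 21.

n = 21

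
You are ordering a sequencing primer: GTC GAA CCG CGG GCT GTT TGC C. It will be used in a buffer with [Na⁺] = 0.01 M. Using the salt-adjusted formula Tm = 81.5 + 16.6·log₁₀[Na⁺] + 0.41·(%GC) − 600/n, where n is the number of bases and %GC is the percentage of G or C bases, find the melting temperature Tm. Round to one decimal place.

Length n = 22. Scanning the sequence gives T=5, C=7, G=8, A=2.
G+C = 15, so %GC = 15/22 × 100 = 68.182%
Salt term: 16.6 × (-2) = -33.2
GC term: 0.41 × 68.182 = 27.955; length term: −600/22 = −27.273
Tm = 81.5 + (-33.2) + 27.955 − 27.273 = 48.982 → 49.0°C

49.0°C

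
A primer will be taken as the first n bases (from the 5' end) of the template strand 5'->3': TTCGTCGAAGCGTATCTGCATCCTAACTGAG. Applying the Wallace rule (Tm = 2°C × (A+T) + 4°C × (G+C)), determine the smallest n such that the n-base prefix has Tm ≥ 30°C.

First 9 bases: TTCGTCGAA → Tm = 26°C (< 30°C)
First 10 bases: TTCGTCGAAG → Tm = 30°C (≥ 30°C)
Each additional base adds 2°C (A/T) or 4°C (G/C), so Tm is non-decreasing in n; n = 10 is the first length to reach 30°C.

n = 10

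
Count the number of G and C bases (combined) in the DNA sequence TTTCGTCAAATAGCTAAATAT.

Scanning the sequence gives T=8, C=3, G=2, A=8.
G+C = 2 + 3 = 5

5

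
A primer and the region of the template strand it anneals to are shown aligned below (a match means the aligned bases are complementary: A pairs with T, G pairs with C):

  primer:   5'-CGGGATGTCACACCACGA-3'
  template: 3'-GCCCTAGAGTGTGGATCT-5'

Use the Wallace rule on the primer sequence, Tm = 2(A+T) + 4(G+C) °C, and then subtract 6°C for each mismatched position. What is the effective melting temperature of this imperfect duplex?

Primer base counts: A=5, T=2, G=5, C=6 → A+T=7, G+C=11
Perfect-match Tm = 2(7) + 4(11) = 14 + 44 = 58°C
Mismatches (positions where the bases are not complementary): 3 (at positions 7, 15, 16)
Effective Tm = 58 − 3×6 = 58 − 18 = 40°C

40°C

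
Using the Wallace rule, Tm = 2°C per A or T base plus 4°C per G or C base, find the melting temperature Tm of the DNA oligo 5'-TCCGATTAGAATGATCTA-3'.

C=3, G=3, T=6, A=6
So N_AT = 12 and N_GC = 6.
Tm = 2×12 + 4×6 = 48°C

48°C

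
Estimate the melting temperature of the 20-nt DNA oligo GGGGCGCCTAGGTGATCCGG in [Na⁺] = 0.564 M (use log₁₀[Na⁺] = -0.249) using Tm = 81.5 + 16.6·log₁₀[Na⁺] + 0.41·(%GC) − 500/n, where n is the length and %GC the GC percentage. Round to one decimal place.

83.1°C

Length n = 20. Counting bases: C=5, T=3, A=2, G=10
G+C = 15, so %GC = 15/20 × 100 = 75%
Salt term: 16.6 × (-0.249) = -4.133
GC term: 0.41 × 75 = 30.75; length term: −500/20 = −25
Tm = 81.5 + (-4.133) + 30.75 − 25 = 83.117 → 83.1°C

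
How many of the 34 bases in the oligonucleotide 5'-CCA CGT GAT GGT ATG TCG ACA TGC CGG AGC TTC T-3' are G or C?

19

T=9, C=9, A=6, G=10
G+C = 10 + 9 = 19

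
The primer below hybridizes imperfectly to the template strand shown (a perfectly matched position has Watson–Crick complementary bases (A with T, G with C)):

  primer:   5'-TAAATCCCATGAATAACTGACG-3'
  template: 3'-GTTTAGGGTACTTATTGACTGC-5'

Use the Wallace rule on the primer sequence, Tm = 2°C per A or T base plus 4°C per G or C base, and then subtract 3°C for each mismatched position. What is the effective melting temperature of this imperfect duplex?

57°C

Primer base counts: A=9, T=5, G=3, C=5 → A+T=14, G+C=8
Perfect-match Tm = 2(14) + 4(8) = 28 + 32 = 60°C
Mismatches (positions where the bases are not complementary): 1 (at position 1)
Effective Tm = 60 − 1×3 = 60 − 3 = 57°C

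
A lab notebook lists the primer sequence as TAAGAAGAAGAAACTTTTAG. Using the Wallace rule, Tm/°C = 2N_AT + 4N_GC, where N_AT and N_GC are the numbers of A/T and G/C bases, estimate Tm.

Base counts: A=10, T=5, C=1, G=4
So N_AT = 15 and N_GC = 5.
Tm = 2(15) + 4(5) = 30 + 20 = 50°C

50°C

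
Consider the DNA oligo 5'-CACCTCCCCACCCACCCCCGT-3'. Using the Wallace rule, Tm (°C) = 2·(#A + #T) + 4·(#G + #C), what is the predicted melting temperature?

Base counts: C=15, A=3, G=1, T=2
A+T = 5, G+C = 16
Tm = 2×5 + 4×16 = 74°C

74°C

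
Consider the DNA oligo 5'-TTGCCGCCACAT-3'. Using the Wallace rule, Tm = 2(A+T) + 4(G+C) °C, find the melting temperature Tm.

Counting bases: A=2, C=5, G=2, T=3
A+T = 5, G+C = 7
Tm = 2(5) + 4(7) = 10 + 28 = 38°C

38°C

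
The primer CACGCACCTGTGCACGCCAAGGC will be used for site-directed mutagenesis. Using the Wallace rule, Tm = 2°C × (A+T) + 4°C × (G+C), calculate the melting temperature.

Scanning the sequence gives G=6, T=2, C=10, A=5.
So N_AT = 7 and N_GC = 16.
Tm = 4·16 + 2·7 = 64 + 14 = 78°C

78°C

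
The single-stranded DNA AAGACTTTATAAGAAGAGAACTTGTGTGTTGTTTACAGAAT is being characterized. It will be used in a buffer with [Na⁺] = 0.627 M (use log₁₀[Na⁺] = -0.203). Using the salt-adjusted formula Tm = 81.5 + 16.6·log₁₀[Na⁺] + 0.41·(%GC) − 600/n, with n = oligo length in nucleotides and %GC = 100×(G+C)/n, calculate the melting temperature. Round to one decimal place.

Length n = 41. Scanning the sequence gives T=14, C=3, G=9, A=15.
G+C = 12, so %GC = 12/41 × 100 = 29.268%
Salt term: 16.6 × (-0.203) = -3.37
GC term: 0.41 × 29.268 = 12; length term: −600/41 = −14.634
Tm = 81.5 + (-3.37) + 12 − 14.634 = 75.496 → 75.5°C

75.5°C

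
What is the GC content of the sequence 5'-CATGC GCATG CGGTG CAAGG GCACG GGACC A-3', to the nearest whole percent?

68%

Base counts: G=12, T=3, C=9, A=7
G+C = 12 + 9 = 21 out of 31 bases
%GC = 21/31 × 100 = 67.74% ≈ 68%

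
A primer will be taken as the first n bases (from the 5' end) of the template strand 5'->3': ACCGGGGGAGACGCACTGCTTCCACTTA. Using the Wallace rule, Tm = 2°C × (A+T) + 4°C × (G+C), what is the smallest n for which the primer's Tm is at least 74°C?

n = 22

First 21 bases: ACCGGGGGAGACGCACTGCTT → Tm = 70°C (< 74°C)
First 22 bases: ACCGGGGGAGACGCACTGCTTC → Tm = 74°C (≥ 74°C)
Since every base adds ≥2°C, Tm only increases with n, so the threshold is first crossed at n = 22.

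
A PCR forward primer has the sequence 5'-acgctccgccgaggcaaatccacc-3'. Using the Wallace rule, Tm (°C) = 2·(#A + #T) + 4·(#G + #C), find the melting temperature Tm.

80°C

Base counts: A=6, G=5, T=2, C=11
So N_AT = 8 and N_GC = 16.
Tm = 4·16 + 2·8 = 64 + 16 = 80°C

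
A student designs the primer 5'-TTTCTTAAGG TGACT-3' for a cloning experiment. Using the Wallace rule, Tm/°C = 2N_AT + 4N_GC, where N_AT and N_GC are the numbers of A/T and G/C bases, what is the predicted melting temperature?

40°C

Base counts: G=3, T=7, C=2, A=3
A+T = 10, G+C = 5
Tm = 4·5 + 2·10 = 20 + 20 = 40°C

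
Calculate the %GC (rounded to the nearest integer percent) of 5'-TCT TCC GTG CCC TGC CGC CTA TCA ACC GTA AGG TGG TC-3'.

61%

Scanning the sequence gives T=10, G=9, C=14, A=5.
G+C = 9 + 14 = 23 out of 38 bases
%GC = 23/38 × 100 = 60.53% ≈ 61%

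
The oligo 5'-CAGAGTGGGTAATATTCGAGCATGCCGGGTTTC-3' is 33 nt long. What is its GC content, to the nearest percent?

52%

C=6, T=9, G=11, A=7
G+C = 11 + 6 = 17 out of 33 bases
%GC = 17/33 × 100 = 51.52% ≈ 52%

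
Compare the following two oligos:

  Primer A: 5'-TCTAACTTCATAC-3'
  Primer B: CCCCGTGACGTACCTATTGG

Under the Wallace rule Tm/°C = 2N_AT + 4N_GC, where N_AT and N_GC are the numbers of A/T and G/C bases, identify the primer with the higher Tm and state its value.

Primer A: A+T=9, G+C=4 → Tm = 2(9)+4(4) = 34°C
Primer B: A+T=8, G+C=12 → Tm = 2(8)+4(12) = 64°C
34°C vs 64°C → primer B is higher.

Primer B, 64°C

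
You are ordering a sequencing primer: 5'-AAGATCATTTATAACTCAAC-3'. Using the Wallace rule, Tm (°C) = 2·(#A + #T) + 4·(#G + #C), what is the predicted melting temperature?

50°C

Scanning the sequence gives T=6, G=1, C=4, A=9.
A+T = 15, G+C = 5
Tm = 2(15) + 4(5) = 30 + 20 = 50°C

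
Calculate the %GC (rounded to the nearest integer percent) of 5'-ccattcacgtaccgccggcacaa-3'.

C=10, G=4, T=3, A=6
G+C = 4 + 10 = 14 out of 23 bases
%GC = 14/23 × 100 = 60.87% ≈ 61%

61%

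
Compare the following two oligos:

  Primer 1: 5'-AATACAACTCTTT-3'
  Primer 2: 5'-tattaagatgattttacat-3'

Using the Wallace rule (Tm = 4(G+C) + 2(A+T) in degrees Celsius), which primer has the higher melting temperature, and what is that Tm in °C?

Primer 2, 44°C

Primer 1: A+T=10, G+C=3 → Tm = 2(10)+4(3) = 32°C
Primer 2: A+T=16, G+C=3 → Tm = 2(16)+4(3) = 44°C
32°C vs 44°C → primer 2 is higher.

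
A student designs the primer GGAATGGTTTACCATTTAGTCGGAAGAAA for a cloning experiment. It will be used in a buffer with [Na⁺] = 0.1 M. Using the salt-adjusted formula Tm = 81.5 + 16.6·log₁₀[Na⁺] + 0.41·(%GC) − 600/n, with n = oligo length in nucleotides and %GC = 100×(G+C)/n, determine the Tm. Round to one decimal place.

Length n = 29. T=8, A=10, C=3, G=8
G+C = 11, so %GC = 11/29 × 100 = 37.931%
Salt term: 16.6 × (-1) = -16.6
GC term: 0.41 × 37.931 = 15.552; length term: −600/29 = −20.69
Tm = 81.5 + (-16.6) + 15.552 − 20.69 = 59.762 → 59.8°C

59.8°C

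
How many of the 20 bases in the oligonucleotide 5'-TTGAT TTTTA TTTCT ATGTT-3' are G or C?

3

Counting bases: A=3, C=1, G=2, T=14
G+C = 2 + 1 = 3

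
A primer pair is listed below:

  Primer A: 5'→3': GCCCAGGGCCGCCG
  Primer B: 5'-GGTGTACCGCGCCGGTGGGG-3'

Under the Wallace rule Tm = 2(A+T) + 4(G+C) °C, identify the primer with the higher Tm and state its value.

Primer A: A+T=1, G+C=13 → Tm = 2(1)+4(13) = 54°C
Primer B: A+T=4, G+C=16 → Tm = 2(4)+4(16) = 72°C
54°C vs 72°C → primer B is higher.

Primer B, 72°C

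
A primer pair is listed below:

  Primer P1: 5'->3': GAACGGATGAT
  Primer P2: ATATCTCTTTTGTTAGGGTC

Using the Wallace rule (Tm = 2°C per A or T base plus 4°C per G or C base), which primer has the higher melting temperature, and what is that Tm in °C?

Primer P1: A+T=6, G+C=5 → Tm = 2(6)+4(5) = 32°C
Primer P2: A+T=13, G+C=7 → Tm = 2(13)+4(7) = 54°C
32°C vs 54°C → primer P2 is higher.

Primer P2, 54°C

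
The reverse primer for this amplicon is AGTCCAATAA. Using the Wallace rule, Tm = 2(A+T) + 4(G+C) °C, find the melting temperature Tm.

26°C

Scanning the sequence gives T=2, G=1, C=2, A=5.
AT pairs contribute 7, GC pairs contribute 3.
Tm = 2(7) + 4(3) = 14 + 12 = 26°C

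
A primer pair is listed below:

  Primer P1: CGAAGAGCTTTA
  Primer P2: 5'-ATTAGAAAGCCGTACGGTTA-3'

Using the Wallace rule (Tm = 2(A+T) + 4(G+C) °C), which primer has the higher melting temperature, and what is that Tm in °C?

Primer P2, 56°C

Primer P1: A+T=7, G+C=5 → Tm = 2(7)+4(5) = 34°C
Primer P2: A+T=12, G+C=8 → Tm = 2(12)+4(8) = 56°C
34°C vs 56°C → primer P2 is higher.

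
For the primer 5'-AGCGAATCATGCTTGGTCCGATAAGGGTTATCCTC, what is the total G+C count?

A=8, G=9, C=8, T=10
Total G or C: 9 + 8 = 17

17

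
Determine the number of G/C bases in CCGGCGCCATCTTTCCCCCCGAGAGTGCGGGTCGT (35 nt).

Scanning the sequence gives T=7, A=3, G=11, C=14.
Total G or C: 11 + 14 = 25

25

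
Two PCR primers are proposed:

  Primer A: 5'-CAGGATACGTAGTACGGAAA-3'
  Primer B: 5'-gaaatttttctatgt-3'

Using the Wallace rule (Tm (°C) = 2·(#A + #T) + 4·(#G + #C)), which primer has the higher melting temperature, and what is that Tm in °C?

Primer A: A+T=11, G+C=9 → Tm = 2(11)+4(9) = 58°C
Primer B: A+T=12, G+C=3 → Tm = 2(12)+4(3) = 36°C
58°C vs 36°C → primer A is higher.

Primer A, 58°C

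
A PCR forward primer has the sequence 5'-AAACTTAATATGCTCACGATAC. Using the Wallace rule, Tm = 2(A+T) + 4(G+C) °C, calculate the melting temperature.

Base counts: G=2, A=9, T=6, C=5
So N_AT = 15 and N_GC = 7.
Tm = 2(15) + 4(7) = 30 + 28 = 58°C

58°C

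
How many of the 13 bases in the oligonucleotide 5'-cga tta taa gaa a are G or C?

Scanning the sequence gives G=2, T=3, C=1, A=7.
Total G or C: 2 + 1 = 3

3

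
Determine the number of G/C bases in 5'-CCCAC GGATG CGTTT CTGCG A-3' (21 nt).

13

Counting bases: G=6, A=3, C=7, T=5
G+C = 6 + 7 = 13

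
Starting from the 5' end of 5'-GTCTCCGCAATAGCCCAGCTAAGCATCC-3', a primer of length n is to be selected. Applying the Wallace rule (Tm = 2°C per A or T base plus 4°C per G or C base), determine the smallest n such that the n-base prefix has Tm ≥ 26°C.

First 7 bases: GTCTCCG → Tm = 24°C (< 26°C)
First 8 bases: GTCTCCGC → Tm = 28°C (≥ 26°C)
Each additional base adds 2°C (A/T) or 4°C (G/C), so Tm is non-decreasing in n; n = 8 is the first length to reach 26°C.

n = 8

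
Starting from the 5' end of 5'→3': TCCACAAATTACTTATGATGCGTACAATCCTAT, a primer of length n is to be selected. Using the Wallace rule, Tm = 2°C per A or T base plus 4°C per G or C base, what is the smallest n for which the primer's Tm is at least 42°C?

n = 17

First 16 bases: TCCACAAATTACTTAT → Tm = 40°C (< 42°C)
First 17 bases: TCCACAAATTACTTATG → Tm = 44°C (≥ 42°C)
Each additional base adds 2°C (A/T) or 4°C (G/C), so Tm is non-decreasing in n; n = 17 is the first length to reach 42°C.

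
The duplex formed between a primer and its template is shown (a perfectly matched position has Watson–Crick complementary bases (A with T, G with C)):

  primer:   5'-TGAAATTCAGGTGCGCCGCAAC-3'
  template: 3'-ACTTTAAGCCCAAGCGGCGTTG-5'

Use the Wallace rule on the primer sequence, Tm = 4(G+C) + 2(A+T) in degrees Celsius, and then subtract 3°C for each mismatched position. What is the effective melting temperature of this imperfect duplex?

Primer base counts: A=6, T=4, G=6, C=6 → A+T=10, G+C=12
Perfect-match Tm = 2(10) + 4(12) = 20 + 48 = 68°C
Mismatches (positions where the bases are not complementary): 2 (at positions 9, 13)
Effective Tm = 68 − 2×3 = 68 − 6 = 62°C

62°C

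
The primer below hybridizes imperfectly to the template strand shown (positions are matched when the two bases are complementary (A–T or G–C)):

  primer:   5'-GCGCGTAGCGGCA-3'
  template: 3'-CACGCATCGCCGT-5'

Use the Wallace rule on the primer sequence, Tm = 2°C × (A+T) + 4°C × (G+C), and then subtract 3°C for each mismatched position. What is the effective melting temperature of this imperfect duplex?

43°C

Primer base counts: A=2, T=1, G=6, C=4 → A+T=3, G+C=10
Perfect-match Tm = 2(3) + 4(10) = 6 + 40 = 46°C
Mismatches (positions where the bases are not complementary): 1 (at position 2)
Effective Tm = 46 − 1×3 = 46 − 3 = 43°C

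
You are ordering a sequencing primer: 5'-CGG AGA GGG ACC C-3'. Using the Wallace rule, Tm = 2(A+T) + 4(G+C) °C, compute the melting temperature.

46°C

Scanning the sequence gives A=3, T=0, C=4, G=6.
So N_AT = 3 and N_GC = 10.
Tm = 2(3) + 4(10) = 6 + 40 = 46°C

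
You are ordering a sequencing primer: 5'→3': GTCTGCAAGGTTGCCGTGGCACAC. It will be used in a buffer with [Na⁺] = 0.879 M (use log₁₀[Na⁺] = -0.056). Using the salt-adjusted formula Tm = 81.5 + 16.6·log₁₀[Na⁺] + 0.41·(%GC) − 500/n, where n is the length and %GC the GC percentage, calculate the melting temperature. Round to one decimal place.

Length n = 24. Counting bases: C=7, A=4, T=5, G=8
G+C = 15, so %GC = 15/24 × 100 = 62.5%
Salt term: 16.6 × (-0.056) = -0.93
GC term: 0.41 × 62.5 = 25.625; length term: −500/24 = −20.833
Tm = 81.5 + (-0.93) + 25.625 − 20.833 = 85.362 → 85.4°C

85.4°C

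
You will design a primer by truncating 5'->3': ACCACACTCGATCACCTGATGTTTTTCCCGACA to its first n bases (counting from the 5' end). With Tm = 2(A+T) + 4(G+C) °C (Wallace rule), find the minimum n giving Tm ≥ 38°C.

First 12 bases: ACCACACTCGAT → Tm = 36°C (< 38°C)
First 13 bases: ACCACACTCGATC → Tm = 40°C (≥ 38°C)
Each additional base adds 2°C (A/T) or 4°C (G/C), so Tm is non-decreasing in n; n = 13 is the first length to reach 38°C.

n = 13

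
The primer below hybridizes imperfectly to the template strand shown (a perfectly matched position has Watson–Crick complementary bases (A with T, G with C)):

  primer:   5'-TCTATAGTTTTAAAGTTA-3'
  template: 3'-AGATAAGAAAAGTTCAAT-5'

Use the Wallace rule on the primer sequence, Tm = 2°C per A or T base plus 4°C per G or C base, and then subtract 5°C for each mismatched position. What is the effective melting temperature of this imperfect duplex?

27°C

Primer base counts: A=6, T=9, G=2, C=1 → A+T=15, G+C=3
Perfect-match Tm = 2(15) + 4(3) = 30 + 12 = 42°C
Mismatches (positions where the bases are not complementary): 3 (at positions 6, 7, 12)
Effective Tm = 42 − 3×5 = 42 − 15 = 27°C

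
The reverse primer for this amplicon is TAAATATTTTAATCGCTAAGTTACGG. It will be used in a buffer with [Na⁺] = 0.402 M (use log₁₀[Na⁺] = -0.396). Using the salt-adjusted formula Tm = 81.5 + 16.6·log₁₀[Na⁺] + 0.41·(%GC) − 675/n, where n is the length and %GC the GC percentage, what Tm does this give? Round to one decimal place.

Length n = 26. Scanning the sequence gives T=10, C=3, A=9, G=4.
G+C = 7, so %GC = 7/26 × 100 = 26.923%
Salt term: 16.6 × (-0.396) = -6.574
GC term: 0.41 × 26.923 = 11.038; length term: −675/26 = −25.962
Tm = 81.5 + (-6.574) + 11.038 − 25.962 = 60.002 → 60.0°C

60.0°C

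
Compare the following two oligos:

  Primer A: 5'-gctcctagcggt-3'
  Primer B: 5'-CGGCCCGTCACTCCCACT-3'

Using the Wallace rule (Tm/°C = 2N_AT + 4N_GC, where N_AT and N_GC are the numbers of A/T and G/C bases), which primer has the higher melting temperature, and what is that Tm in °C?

Primer A: A+T=4, G+C=8 → Tm = 2(4)+4(8) = 40°C
Primer B: A+T=5, G+C=13 → Tm = 2(5)+4(13) = 62°C
40°C vs 62°C → primer B is higher.

Primer B, 62°C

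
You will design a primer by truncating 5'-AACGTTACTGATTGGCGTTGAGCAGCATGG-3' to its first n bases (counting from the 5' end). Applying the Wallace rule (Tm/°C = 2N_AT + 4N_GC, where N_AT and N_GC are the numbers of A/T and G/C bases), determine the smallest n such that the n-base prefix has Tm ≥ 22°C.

First 7 bases: AACGTTA → Tm = 18°C (< 22°C)
First 8 bases: AACGTTAC → Tm = 22°C (≥ 22°C)
Each additional base adds 2°C (A/T) or 4°C (G/C), so Tm is non-decreasing in n; n = 8 is the first length to reach 22°C.

n = 8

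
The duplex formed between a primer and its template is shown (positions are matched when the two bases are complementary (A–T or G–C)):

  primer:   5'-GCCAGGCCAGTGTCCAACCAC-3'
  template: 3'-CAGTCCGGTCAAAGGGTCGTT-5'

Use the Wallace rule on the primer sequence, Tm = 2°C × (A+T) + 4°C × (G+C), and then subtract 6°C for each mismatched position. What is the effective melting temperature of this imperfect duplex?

40°C

Primer base counts: A=5, T=2, G=5, C=9 → A+T=7, G+C=14
Perfect-match Tm = 2(7) + 4(14) = 14 + 56 = 70°C
Mismatches (positions where the bases are not complementary): 5 (at positions 2, 12, 16, 18, 21)
Effective Tm = 70 − 5×6 = 70 − 30 = 40°C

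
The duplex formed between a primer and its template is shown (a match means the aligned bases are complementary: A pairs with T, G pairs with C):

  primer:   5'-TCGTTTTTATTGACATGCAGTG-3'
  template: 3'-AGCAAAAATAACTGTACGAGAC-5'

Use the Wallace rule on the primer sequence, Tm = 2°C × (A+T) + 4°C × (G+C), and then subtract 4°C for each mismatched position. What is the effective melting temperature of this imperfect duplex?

52°C

Primer base counts: A=4, T=10, G=5, C=3 → A+T=14, G+C=8
Perfect-match Tm = 2(14) + 4(8) = 28 + 32 = 60°C
Mismatches (positions where the bases are not complementary): 2 (at positions 19, 20)
Effective Tm = 60 − 2×4 = 60 − 8 = 52°C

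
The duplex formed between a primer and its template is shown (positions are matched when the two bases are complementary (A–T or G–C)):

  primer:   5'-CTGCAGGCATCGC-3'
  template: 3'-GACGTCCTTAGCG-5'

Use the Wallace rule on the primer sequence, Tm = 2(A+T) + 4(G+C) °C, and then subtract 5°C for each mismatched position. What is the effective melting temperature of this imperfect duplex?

Primer base counts: A=2, T=2, G=4, C=5 → A+T=4, G+C=9
Perfect-match Tm = 2(4) + 4(9) = 8 + 36 = 44°C
Mismatches (positions where the bases are not complementary): 1 (at position 8)
Effective Tm = 44 − 1×5 = 44 − 5 = 39°C

39°C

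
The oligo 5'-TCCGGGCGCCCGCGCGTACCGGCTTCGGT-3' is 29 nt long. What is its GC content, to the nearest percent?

79%

Scanning the sequence gives C=12, T=5, G=11, A=1.
G+C = 11 + 12 = 23 out of 29 bases
%GC = 23/29 × 100 = 79.31% ≈ 79%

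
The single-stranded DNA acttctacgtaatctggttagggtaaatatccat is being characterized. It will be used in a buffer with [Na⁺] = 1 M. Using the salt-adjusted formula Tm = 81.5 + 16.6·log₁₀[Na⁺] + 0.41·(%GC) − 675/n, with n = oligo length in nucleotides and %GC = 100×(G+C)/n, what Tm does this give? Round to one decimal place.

Length n = 34. Scanning the sequence gives G=6, A=10, T=12, C=6.
G+C = 12, so %GC = 12/34 × 100 = 35.294%
Salt term: 16.6 × (0) = 0
GC term: 0.41 × 35.294 = 14.471; length term: −675/34 = −19.853
Tm = 81.5 + (0) + 14.471 − 19.853 = 76.118 → 76.1°C

76.1°C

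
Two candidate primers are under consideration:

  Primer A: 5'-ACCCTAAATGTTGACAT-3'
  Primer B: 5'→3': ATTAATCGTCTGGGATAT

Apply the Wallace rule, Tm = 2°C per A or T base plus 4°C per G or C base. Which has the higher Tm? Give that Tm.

Primer A: A+T=11, G+C=6 → Tm = 2(11)+4(6) = 46°C
Primer B: A+T=12, G+C=6 → Tm = 2(12)+4(6) = 48°C
46°C vs 48°C → primer B is higher.

Primer B, 48°C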